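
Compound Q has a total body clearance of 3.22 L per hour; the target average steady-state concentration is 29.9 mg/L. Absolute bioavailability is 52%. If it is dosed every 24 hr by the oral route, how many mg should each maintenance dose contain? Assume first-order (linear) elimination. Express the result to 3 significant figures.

4440 mg

D = CL × Css × τ / F = 3.220 × 29.9 × 24 / 0.52 = 4444 mg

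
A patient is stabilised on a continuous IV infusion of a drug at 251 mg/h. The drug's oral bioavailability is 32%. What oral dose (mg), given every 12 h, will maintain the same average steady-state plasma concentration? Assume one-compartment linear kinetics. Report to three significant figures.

To maintain the same Css, the systemic dosing rate must be unchanged: F·D/τ = infusion rate.
D = rate × τ / F = 251 × 12 / 0.32 = 9413 mg

9410 mg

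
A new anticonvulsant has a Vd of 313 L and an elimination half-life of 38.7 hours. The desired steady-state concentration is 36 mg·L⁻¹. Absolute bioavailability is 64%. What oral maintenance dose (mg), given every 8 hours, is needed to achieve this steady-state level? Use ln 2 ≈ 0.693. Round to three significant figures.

CL = ln 2 · Vd / t½ = 0.693 × 313.0 / 38.7 = 5.605 L/h
D = CL × Css × τ / F = 5.605 × 36 × 8 / 0.64 = 2522 mg

2520 mg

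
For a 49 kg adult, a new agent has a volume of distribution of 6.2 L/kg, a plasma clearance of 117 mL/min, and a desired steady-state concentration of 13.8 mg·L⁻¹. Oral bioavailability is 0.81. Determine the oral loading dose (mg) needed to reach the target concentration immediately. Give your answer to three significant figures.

5180 mg

Total Vd = 6.2 × 49 = 303.8 L
LD = Vd × C / F = 303.8 × 13.80 / 0.81 = 5176 mg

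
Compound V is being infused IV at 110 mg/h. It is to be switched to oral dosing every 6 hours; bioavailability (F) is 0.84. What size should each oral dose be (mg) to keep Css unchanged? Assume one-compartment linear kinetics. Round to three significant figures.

786 mg

To maintain the same Css, the systemic dosing rate must be unchanged: F·D/τ = infusion rate.
D = rate × τ / F = 110 × 6 / 0.84 = 785.7 mg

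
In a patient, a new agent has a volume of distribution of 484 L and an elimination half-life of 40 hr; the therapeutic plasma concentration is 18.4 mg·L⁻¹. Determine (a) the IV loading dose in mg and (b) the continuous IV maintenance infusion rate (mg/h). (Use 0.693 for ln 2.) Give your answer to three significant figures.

LD = Vd × C = 484.0 × 18.4 = 8906 mg
CL = 0.693 × Vd / t½ = 0.693 × 484.0 / 40 = 8.385 L/h
Infusion rate = CL × Css = 8.385 × 18.4 = 154.3 mg/h

(a) 8910 mg; (b) 154 mg/h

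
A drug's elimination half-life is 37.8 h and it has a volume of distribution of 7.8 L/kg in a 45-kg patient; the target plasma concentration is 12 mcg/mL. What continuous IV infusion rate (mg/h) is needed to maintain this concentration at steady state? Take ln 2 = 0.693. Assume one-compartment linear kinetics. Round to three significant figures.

77.2 mg/h

Vd = 7.8 L/kg × 45 kg = 351.0 L
CL = 0.693 × Vd / t½ = 0.693 × 351.0 / 37.8 = 6.435 L/h
Infusion rate = CL × Css = 6.435 × 12 = 77.22 mg/h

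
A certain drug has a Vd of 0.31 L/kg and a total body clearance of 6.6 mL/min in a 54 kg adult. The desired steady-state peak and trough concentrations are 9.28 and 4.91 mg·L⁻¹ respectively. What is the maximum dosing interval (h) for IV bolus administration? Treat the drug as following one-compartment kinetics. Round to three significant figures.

Vd = 0.31 L/kg × 54 kg = 16.74 L
Convert clearance: 6.6 mL/min × 60 min/h ÷ 1000 mL/L = 0.3960 L/h
k = CL / Vd = 0.3960 / 16.74 = 0.02366 h⁻¹
Between IV bolus doses, concentration decays as C = C₀·e^(−kτ), so C_peak/C_trough = e^(kτ).
τ_max = ln(C_peak/C_trough) / k = ln(9.28/4.91) / 0.02366 = 0.6366 / 0.02366 = 26.91 h

26.9 h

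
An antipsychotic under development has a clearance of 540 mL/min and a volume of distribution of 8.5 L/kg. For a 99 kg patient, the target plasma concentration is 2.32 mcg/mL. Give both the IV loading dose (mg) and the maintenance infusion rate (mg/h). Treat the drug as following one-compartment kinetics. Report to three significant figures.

(a) 1950 mg; (b) 75.2 mg/h

Vd(total) = 99 kg × 8.5 L/kg = 841.5 L
Loading: fill Vd to C_target → 841.5 L × 2.32 mg/L = 1952 mg
Convert clearance: 540 mL/min × 60 min/h ÷ 1000 mL/L = 32.40 L/h
Infusion rate = 32.40 L/h × 2.32 mg/L = 75.17 mg/h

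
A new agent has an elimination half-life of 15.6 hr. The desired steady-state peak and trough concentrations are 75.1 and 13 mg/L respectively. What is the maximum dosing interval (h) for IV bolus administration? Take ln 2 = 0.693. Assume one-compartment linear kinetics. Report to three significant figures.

k = 0.693 / t½ = 0.693 / 15.6 = 0.04442 h⁻¹
Between IV bolus doses, concentration decays as C = C₀·e^(−kτ), so C_peak/C_trough = e^(kτ).
τ_max = ln(C_peak/C_trough) / k = ln(75.1/13) / 0.04442 = 1.754 / 0.04442 = 39.49 h

39.5 h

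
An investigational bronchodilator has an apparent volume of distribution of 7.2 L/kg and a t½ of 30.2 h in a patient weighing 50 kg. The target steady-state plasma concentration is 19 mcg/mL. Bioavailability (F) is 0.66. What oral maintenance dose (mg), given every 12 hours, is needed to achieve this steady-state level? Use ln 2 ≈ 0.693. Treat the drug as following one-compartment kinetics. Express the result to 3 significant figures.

2850 mg

Total Vd = 7.2 × 50 = 360.0 L
CL = ln 2 · Vd / t½ = 0.693 × 360.0 / 30.2 = 8.261 L/h
D = CL × Css × τ / F = 8.261 × 19 × 12 / 0.66 = 2854 mg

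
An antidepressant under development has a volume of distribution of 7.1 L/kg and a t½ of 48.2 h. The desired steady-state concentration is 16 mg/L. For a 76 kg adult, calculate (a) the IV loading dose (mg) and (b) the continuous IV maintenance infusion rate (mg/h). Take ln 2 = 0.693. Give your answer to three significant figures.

Vd = 7.1 L/kg × 76 kg = 539.6 L
LD = Vd × C = 539.6 × 16 = 8634 mg
CL = 0.693 × Vd / t½ = 0.693 × 539.6 / 48.2 = 7.758 L/h
Infusion rate = CL × Css = 7.758 × 16 = 124.1 mg/h

(a) 8630 mg; (b) 124 mg/h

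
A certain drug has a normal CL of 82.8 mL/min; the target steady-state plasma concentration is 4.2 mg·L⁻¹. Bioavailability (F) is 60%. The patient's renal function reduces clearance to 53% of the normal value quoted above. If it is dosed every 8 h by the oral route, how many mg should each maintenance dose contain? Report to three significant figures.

CL = 82.8 mL/min = 82.8 × 0.06 = 4.968 L/h
Patient clearance = 0.53 × 4.968 = 2.633 L/h
At steady state, dose per interval replaces the amount cleared in that interval: F·D/τ = CL·Css.
D = CL × Css × τ / F = 2.633 × 4.2 × 8 / 0.6 = 147.4 mg

147 mg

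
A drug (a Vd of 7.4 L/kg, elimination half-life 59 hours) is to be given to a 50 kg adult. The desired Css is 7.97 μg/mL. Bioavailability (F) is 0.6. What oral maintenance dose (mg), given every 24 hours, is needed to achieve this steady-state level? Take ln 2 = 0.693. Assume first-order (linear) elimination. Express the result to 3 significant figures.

Total Vd = 7.4 × 50 = 370.0 L
k = 0.693/59 = 0.01175 h⁻¹, so CL = k·Vd = 0.01175 × 370.0 = 4.348 L/h
D = CL × Css × τ / F = 4.348 × 7.97 × 24 / 0.6 = 1386 mg

1390 mg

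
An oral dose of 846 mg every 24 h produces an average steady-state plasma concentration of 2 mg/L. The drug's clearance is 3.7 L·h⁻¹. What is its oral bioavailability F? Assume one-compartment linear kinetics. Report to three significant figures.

F·D/τ = CL·Css at steady state → F = CL·Css·τ / D.
F = 3.7 × 2 × 24 / 846 = 0.210

0.210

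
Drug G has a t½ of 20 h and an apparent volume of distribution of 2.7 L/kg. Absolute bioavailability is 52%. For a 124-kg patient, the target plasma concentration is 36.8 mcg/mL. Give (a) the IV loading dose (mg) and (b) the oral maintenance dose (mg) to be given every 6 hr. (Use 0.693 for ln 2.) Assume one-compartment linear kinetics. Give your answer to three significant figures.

(a) 12300 mg; (b) 4930 mg

Vd(total) = 124 kg × 2.7 L/kg = 334.8 L
LD = Vd × C = 334.8 × 36.8 = 12320 mg
CL = 0.693 × Vd / t½ = 0.693 × 334.8 / 20 = 11.60 L/h
D = CL × Css × τ / F = 11.60 × 36.8 × 6 / 0.52 = 4926 mg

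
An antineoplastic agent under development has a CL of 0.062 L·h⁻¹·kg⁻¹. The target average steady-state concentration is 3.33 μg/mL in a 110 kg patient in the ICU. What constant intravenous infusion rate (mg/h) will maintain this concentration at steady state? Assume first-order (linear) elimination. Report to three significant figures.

22.7 mg/h

CL = 0.062 L·h⁻¹·kg⁻¹ × 110 kg = 6.820 L/h
At steady state, infusion rate equals elimination rate: rate in = CL × Css.
R₀ = 6.820 × 3.33 = 22.71 mg/h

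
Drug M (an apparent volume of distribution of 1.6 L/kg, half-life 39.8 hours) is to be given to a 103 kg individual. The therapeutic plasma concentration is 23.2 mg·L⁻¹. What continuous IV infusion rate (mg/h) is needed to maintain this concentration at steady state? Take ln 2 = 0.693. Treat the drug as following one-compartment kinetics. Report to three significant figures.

Vd(total) = 103 kg × 1.6 L/kg = 164.8 L
CL = ln 2 · Vd / t½ = 0.693 × 164.8 / 39.8 = 2.870 L/h
Infusion rate = CL × Css = 2.870 × 23.2 = 66.58 mg/h

66.6 mg/h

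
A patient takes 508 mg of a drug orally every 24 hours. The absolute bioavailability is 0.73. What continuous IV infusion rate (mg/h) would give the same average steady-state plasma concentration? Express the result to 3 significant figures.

15.5 mg/h

Equivalent systemic input: infusion rate = F·D/τ.
Rate = 0.73 × 508 / 24 = 15.45 mg/h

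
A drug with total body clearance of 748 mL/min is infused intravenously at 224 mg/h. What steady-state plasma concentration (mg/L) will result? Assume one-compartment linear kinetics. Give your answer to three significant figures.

CL = 748 mL/min × 60/1000 = 44.88 L/h
Css = rate / CL = 224 / 44.88 = 4.991 mg/L

4.99 mg/L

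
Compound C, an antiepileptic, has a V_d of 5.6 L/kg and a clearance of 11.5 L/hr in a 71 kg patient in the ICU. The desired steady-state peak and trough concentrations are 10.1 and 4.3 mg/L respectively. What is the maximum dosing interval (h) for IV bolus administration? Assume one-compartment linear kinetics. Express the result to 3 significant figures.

Vd(total) = 71 kg × 5.6 L/kg = 397.6 L
k = CL / Vd = 11.50 / 397.6 = 0.02892 h⁻¹
Between IV bolus doses, concentration decays as C = C₀·e^(−kτ), so C_peak/C_trough = e^(kτ).
τ_max = ln(C_peak/C_trough) / k = ln(10.1/4.3) / 0.02892 = 0.8539 / 0.02892 = 29.53 h

29.5 h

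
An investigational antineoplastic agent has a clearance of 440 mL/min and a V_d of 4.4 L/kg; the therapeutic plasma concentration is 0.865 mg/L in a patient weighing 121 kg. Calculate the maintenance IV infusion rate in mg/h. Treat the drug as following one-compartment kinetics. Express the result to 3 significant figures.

22.8 mg/h

Convert clearance: 440 mL/min × 60 min/h ÷ 1000 mL/L = 26.40 L/h
R₀ = 26.40 × 0.865 = 22.84 mg/h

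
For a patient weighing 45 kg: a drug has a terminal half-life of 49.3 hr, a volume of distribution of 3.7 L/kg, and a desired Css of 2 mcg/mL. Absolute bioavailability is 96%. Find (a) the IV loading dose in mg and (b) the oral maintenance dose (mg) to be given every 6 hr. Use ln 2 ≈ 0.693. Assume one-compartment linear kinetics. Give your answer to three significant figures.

Total Vd = 3.7 × 45 = 166.5 L
LD = Vd × C = 166.5 × 2 = 333.0 mg
CL = 0.693 × Vd / t½ = 0.693 × 166.5 / 49.3 = 2.340 L/h
D = CL × Css × τ / F = 2.340 × 2 × 6 / 0.96 = 29.25 mg

(a) 333 mg; (b) 29.3 mg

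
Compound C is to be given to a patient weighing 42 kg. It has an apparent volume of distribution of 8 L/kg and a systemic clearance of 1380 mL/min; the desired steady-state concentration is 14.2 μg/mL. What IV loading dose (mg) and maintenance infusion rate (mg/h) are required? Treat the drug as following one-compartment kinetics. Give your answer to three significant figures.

Total Vd = 8 × 42 = 336.0 L
LD = Vd · C_target = 336.0 × 14.2 = 4771 mg
CL = 1380 mL/min = 1380 × 0.06 = 82.80 L/h
Maintenance: replace elimination → rate = CL × Css = 82.80 × 14.2 = 1176 mg/h

(a) 4770 mg; (b) 1180 mg/h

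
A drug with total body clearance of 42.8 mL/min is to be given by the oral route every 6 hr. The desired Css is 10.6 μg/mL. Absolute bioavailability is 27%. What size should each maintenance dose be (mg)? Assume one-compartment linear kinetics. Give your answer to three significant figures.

CL = 42.8 mL/min × 60/1000 = 2.568 L/h
At steady state, dose per interval replaces the amount cleared in that interval: F·D/τ = CL·Css.
D = CL × Css × τ / F = 2.568 × 10.6 × 6 / 0.27 = 604.9 mg

605 mg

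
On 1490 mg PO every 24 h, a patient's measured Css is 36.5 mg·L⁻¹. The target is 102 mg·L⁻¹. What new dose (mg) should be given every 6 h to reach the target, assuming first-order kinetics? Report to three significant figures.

With linear kinetics, Css is proportional to dose rate (D/τ) at fixed clearance.
D₂ = D₁ × (Css,target / Css,current) × (τ₂/τ₁) = 1490 × (102/36.5) × (6/24) = 1041 mg

1040 mg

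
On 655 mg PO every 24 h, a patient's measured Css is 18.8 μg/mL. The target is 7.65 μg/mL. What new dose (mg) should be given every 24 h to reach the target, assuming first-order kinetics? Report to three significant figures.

For first-order elimination, Css ∝ F·D/(CL·τ); F and CL are unchanged, so Css ∝ D/τ.
D₂ = D₁ × (Css,target / Css,current) = 655 × 7.65/18.8 = 266.5 mg

267 mg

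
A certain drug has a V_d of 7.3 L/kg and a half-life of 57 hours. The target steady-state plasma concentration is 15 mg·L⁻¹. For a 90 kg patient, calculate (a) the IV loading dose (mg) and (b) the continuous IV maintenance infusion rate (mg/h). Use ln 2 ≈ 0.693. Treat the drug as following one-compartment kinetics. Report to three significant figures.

(a) 9860 mg; (b) 120 mg/h

Vd = 7.3 L/kg × 90 kg = 657.0 L
LD = Vd × C = 657.0 × 15 = 9855 mg
CL = 0.693 × Vd / t½ = 0.693 × 657.0 / 57 = 7.988 L/h
Infusion rate = CL × Css = 7.988 × 15 = 119.8 mg/h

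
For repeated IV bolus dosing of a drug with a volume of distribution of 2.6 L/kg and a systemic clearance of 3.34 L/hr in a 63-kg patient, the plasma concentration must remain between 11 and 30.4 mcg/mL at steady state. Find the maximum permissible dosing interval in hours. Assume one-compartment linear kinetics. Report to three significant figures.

Total Vd = 2.6 × 63 = 163.8 L
k = CL / Vd = 3.340 / 163.8 = 0.02039 h⁻¹
Between IV bolus doses, concentration decays as C = C₀·e^(−kτ), so C_peak/C_trough = e^(kτ).
τ_max = ln(C_peak/C_trough) / k = ln(30.4/11) / 0.02039 = 1.017 / 0.02039 = 49.88 h

49.9 h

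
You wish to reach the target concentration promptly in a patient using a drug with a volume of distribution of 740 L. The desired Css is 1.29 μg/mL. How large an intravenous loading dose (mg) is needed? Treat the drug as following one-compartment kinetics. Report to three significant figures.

The loading dose fills Vd to the target concentration.
LD = Vd × C = 740.0 × 1.290 = 954.6 mg

955 mg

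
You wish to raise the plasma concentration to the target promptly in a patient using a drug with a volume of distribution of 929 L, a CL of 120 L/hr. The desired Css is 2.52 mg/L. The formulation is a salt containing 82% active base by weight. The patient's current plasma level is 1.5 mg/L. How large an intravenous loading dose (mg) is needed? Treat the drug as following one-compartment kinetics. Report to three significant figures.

Concentration deficit ΔC = 2.52 − 1.5 = 1.020 mg/L
LD = Vd × ΔC / S = 929.0 × 1.020 / 0.82 = 1156 mg

1160 mg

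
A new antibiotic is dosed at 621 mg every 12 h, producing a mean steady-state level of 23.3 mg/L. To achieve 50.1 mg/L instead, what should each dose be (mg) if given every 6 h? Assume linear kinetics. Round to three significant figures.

With linear kinetics, Css is proportional to dose rate (D/τ) at fixed clearance.
D₂ = D₁ × (Css,target / Css,current) × (τ₂/τ₁) = 621 × (50.1/23.3) × (6/12) = 667.6 mg

668 mg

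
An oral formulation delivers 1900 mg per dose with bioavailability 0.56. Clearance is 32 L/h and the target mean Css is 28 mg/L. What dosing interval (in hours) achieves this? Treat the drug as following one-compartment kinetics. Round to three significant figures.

1.19 h

F·D/τ = CL·Css → τ = F·D / (CL·Css).
τ = 0.56 × 1900 / (32 × 28) = 1.188 h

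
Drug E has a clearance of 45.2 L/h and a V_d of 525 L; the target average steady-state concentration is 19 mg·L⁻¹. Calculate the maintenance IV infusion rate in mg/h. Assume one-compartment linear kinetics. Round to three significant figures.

Rate = CL × Css = 45.20 × 19 = 858.8 mg/h

859 mg/h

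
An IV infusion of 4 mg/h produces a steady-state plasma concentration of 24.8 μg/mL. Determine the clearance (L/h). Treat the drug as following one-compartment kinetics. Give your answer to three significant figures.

At steady state, infusion rate = CL × Css, so CL = rate / Css.
CL = 4 / 24.8 = 0.1613 L/h

0.161 L/h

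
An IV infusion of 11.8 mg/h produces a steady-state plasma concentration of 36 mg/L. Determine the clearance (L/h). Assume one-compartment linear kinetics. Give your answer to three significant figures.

At steady state, infusion rate = CL × Css, so CL = rate / Css.
CL = 11.8 / 36 = 0.3278 L/h

0.328 L/h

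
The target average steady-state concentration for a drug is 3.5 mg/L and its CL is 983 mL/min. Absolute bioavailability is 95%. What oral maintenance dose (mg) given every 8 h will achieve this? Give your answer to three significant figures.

Convert clearance: 983 mL/min × 60 min/h ÷ 1000 mL/L = 58.98 L/h
D = CL × Css × τ / F = 58.98 × 3.5 × 8 / 0.95 = 1738 mg

1740 mg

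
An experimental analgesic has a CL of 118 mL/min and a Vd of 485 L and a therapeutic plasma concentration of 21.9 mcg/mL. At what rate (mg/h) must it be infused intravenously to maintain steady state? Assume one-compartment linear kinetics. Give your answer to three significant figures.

155 mg/h

CL = 118 mL/min = 118 × 0.06 = 7.080 L/h
R₀ = 7.080 × 21.9 = 155.1 mg/h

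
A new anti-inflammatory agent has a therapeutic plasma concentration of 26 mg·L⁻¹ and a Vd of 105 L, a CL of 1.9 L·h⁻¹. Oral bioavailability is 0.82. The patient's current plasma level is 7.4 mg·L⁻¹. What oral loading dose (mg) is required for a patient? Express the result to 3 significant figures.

Concentration deficit ΔC = 26 − 7.4 = 18.60 mg/L
LD = Vd × ΔC / F = 105.0 × 18.60 / 0.82 = 2382 mg

2380 mg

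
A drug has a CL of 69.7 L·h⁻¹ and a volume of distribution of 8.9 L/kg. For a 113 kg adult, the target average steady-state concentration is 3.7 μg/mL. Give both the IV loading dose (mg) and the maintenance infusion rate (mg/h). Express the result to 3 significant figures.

(a) 3720 mg; (b) 258 mg/h

Total Vd = 8.9 × 113 = 1006 L
Loading: fill Vd to C_target → 1006 L × 3.7 mg/L = 3722 mg
Maintenance infusion rate = CL × Css = 69.70 × 3.7 = 257.9 mg/h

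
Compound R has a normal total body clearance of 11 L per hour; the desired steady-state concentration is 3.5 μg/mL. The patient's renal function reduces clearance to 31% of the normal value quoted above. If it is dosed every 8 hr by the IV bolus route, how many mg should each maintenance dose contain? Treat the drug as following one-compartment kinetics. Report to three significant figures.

Patient clearance = 0.31 × 11.00 = 3.410 L/h
At steady state, dose per interval replaces the amount cleared in that interval: D/τ = CL·Css.
D = CL × Css × τ = 3.410 × 3.5 × 8 = 95.48 mg

95.5 mg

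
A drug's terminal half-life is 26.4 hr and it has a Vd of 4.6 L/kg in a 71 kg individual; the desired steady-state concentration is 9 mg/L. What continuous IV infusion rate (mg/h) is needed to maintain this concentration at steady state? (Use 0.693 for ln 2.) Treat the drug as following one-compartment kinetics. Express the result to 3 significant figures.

Vd = 4.6 L/kg × 71 kg = 326.6 L
k = 0.693/26.4 = 0.02625 h⁻¹, so CL = k·Vd = 0.02625 × 326.6 = 8.573 L/h
Infusion rate = CL × Css = 8.573 × 9 = 77.16 mg/h

77.2 mg/h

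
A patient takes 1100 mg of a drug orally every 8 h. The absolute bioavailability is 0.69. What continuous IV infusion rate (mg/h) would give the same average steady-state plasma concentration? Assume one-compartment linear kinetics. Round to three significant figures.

94.9 mg/h

Equivalent systemic input: infusion rate = F·D/τ.
Rate = 0.69 × 1100 / 8 = 94.88 mg/h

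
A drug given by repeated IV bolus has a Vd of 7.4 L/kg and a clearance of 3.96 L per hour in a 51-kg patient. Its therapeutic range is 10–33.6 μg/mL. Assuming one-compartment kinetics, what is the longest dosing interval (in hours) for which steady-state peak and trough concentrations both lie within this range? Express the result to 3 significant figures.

116 h

Total Vd = 7.4 × 51 = 377.4 L
k = CL / Vd = 3.960 / 377.4 = 0.01049 h⁻¹
Between IV bolus doses, concentration decays as C = C₀·e^(−kτ), so C_peak/C_trough = e^(kτ).
τ_max = ln(C_peak/C_trough) / k = ln(33.6/10) / 0.01049 = 1.212 / 0.01049 = 115.5 h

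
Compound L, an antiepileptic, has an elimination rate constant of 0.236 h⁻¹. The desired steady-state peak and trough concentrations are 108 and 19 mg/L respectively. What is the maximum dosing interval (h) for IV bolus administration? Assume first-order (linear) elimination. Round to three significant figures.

7.36 h

Between IV bolus doses, concentration decays as C = C₀·e^(−kτ), so C_peak/C_trough = e^(kτ).
τ_max = ln(C_peak/C_trough) / k = ln(108/19) / 0.2360 = 1.738 / 0.2360 = 7.364 h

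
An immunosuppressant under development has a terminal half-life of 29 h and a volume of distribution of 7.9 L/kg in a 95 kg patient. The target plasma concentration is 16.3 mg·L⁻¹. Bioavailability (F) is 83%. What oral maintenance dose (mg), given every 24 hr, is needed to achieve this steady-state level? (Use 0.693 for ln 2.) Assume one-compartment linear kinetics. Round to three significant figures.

8450 mg

Total Vd = 7.9 × 95 = 750.5 L
CL = ln 2 · Vd / t½ = 0.693 × 750.5 / 29 = 17.93 L/h
D = CL × Css × τ / F = 17.93 × 16.3 × 24 / 0.83 = 8451 mg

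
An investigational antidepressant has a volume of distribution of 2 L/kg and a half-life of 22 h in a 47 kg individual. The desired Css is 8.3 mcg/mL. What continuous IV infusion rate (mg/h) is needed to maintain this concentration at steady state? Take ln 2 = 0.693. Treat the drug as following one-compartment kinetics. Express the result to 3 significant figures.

Total Vd = 2 × 47 = 94.00 L
CL = ln 2 · Vd / t½ = 0.693 × 94.00 / 22 = 2.961 L/h
Infusion rate = CL × Css = 2.961 × 8.3 = 24.58 mg/h

24.6 mg/h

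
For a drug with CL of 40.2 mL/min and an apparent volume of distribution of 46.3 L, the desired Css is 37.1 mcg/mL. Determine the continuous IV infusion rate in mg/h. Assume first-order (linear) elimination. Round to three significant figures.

CL = 40.2 mL/min = 40.2 × 0.06 = 2.412 L/h
R₀ = 2.412 × 37.1 = 89.49 mg/h

89.5 mg/h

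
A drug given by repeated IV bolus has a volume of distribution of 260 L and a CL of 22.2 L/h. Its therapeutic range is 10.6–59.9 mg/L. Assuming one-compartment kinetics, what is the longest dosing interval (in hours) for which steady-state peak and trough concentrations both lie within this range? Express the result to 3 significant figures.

k = CL / Vd = 22.20 / 260.0 = 0.08538 h⁻¹
Between IV bolus doses, concentration decays as C = C₀·e^(−kτ), so C_peak/C_trough = e^(kτ).
τ_max = ln(C_peak/C_trough) / k = ln(59.9/10.6) / 0.08538 = 1.732 / 0.08538 = 20.29 h

20.3 h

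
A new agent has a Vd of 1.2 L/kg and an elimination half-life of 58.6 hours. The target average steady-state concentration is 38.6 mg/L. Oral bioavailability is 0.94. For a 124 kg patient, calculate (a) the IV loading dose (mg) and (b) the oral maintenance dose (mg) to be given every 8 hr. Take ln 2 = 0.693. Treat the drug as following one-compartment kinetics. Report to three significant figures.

Vd(total) = 124 kg × 1.2 L/kg = 148.8 L
LD = Vd × C = 148.8 × 38.6 = 5744 mg
CL = 0.693 × Vd / t½ = 0.693 × 148.8 / 58.6 = 1.760 L/h
D = CL × Css × τ / F = 1.760 × 38.6 × 8 / 0.94 = 578.2 mg

(a) 5740 mg; (b) 578 mg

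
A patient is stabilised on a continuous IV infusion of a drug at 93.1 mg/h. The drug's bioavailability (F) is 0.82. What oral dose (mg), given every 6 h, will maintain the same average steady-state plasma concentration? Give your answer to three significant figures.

681 mg

To maintain the same Css, the systemic dosing rate must be unchanged: F·D/τ = infusion rate.
D = rate × τ / F = 93.1 × 6 / 0.82 = 681.2 mg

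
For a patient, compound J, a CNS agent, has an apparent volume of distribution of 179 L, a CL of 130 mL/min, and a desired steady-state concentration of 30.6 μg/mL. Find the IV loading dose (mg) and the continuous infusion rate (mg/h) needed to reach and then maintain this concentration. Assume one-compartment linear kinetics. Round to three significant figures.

Loading: fill Vd to C_target → 179.0 L × 30.6 mg/L = 5477 mg
Convert clearance: 130 mL/min × 60 min/h ÷ 1000 mL/L = 7.800 L/h
Infusion rate = 7.800 L/h × 30.6 mg/L = 238.7 mg/h

(a) 5480 mg; (b) 239 mg/h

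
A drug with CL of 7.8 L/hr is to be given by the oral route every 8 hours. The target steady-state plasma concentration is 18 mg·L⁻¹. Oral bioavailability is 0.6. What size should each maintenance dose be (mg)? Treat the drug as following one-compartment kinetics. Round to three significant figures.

1870 mg

D = CL × Css × τ / F = 7.800 × 18 × 8 / 0.6 = 1872 mg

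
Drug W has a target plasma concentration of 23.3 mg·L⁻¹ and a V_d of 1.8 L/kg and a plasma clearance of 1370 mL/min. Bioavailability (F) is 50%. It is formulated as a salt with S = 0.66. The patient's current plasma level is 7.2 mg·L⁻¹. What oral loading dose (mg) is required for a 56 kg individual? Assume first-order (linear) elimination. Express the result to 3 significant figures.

4920 mg

Vd = 1.8 L/kg × 56 kg = 100.8 L
LD is governed by Vd — clearance does not enter the loading-dose calculation.
Concentration deficit ΔC = 23.3 − 7.2 = 16.10 mg/L
LD = Vd × ΔC / F / S = 100.8 × 16.10 / 0.5 / 0.66 = 4918 mg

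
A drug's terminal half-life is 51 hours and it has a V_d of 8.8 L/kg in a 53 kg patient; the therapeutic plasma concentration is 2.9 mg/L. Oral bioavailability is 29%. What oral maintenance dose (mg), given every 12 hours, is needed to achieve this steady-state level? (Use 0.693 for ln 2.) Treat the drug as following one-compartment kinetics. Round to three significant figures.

Total Vd = 8.8 × 53 = 466.4 L
k = 0.693/51 = 0.01359 h⁻¹, so CL = k·Vd = 0.01359 × 466.4 = 6.338 L/h
D = CL × Css × τ / F = 6.338 × 2.9 × 12 / 0.29 = 760.6 mg

761 mg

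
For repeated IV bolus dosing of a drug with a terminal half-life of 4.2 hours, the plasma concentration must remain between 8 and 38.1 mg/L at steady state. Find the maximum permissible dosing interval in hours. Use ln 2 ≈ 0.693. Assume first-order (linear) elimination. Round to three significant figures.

9.46 h

k = 0.693 / t½ = 0.693 / 4.2 = 0.1650 h⁻¹
Between IV bolus doses, concentration decays as C = C₀·e^(−kτ), so C_peak/C_trough = e^(kτ).
τ_max = ln(C_peak/C_trough) / k = ln(38.1/8) / 0.1650 = 1.561 / 0.1650 = 9.461 h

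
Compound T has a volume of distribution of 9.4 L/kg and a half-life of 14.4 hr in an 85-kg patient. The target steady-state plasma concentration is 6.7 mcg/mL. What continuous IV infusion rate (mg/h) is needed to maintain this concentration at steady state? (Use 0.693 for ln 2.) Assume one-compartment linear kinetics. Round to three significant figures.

Total Vd = 9.4 × 85 = 799.0 L
CL = ln 2 · Vd / t½ = 0.693 × 799.0 / 14.4 = 38.45 L/h
Infusion rate = CL × Css = 38.45 × 6.7 = 257.6 mg/h

258 mg/h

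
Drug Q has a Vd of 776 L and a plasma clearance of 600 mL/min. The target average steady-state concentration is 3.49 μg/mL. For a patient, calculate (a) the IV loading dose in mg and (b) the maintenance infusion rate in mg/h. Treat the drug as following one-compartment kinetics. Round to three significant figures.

(a) 2710 mg; (b) 126 mg/h

Loading: fill Vd to C_target → 776.0 L × 3.49 mg/L = 2708 mg
Convert clearance: 600 mL/min × 60 min/h ÷ 1000 mL/L = 36.00 L/h
Infusion rate = 36.00 L/h × 3.49 mg/L = 125.6 mg/h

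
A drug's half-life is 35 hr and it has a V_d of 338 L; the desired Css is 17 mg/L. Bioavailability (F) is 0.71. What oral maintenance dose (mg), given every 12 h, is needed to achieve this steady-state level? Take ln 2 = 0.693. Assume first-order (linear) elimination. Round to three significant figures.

CL = ln 2 · Vd / t½ = 0.693 × 338.0 / 35 = 6.692 L/h
D = CL × Css × τ / F = 6.692 × 17 × 12 / 0.71 = 1923 mg

1920 mg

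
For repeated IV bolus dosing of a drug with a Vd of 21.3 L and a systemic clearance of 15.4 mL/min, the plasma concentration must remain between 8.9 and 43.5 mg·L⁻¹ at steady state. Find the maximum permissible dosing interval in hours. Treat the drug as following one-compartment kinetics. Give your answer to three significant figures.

CL = 15.4 mL/min = 15.4 × 0.06 = 0.9240 L/h
k = CL / Vd = 0.9240 / 21.30 = 0.04338 h⁻¹
Between IV bolus doses, concentration decays as C = C₀·e^(−kτ), so C_peak/C_trough = e^(kτ).
τ_max = ln(C_peak/C_trough) / k = ln(43.5/8.9) / 0.04338 = 1.587 / 0.04338 = 36.58 h

36.6 h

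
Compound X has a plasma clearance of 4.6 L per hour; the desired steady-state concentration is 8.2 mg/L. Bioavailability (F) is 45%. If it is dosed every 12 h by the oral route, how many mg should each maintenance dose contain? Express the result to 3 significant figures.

1010 mg

D = CL × Css × τ / F = 4.600 × 8.2 × 12 / 0.45 = 1006 mg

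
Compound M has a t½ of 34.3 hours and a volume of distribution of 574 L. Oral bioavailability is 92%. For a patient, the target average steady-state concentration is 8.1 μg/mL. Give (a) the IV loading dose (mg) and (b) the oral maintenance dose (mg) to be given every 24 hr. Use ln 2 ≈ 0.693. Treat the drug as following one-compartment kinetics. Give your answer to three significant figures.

LD = Vd × C = 574.0 × 8.1 = 4649 mg
CL = 0.693 × Vd / t½ = 0.693 × 574.0 / 34.3 = 11.60 L/h
D = CL × Css × τ / F = 11.60 × 8.1 × 24 / 0.92 = 2451 mg

(a) 4650 mg; (b) 2450 mg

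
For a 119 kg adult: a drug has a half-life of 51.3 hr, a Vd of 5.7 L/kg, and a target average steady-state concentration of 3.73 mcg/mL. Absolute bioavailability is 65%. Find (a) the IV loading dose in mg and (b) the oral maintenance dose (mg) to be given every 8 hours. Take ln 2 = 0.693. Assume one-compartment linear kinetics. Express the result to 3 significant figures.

Vd(total) = 119 kg × 5.7 L/kg = 678.3 L
LD = Vd × C = 678.3 × 3.73 = 2530 mg
CL = 0.693 × Vd / t½ = 0.693 × 678.3 / 51.3 = 9.163 L/h
D = CL × Css × τ / F = 9.163 × 3.73 × 8 / 0.65 = 420.7 mg

(a) 2530 mg; (b) 421 mg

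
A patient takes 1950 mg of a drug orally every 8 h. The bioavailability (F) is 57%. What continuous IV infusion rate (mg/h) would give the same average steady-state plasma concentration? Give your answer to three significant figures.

Equivalent systemic input: infusion rate = F·D/τ.
Rate = 0.57 × 1950 / 8 = 138.9 mg/h

139 mg/h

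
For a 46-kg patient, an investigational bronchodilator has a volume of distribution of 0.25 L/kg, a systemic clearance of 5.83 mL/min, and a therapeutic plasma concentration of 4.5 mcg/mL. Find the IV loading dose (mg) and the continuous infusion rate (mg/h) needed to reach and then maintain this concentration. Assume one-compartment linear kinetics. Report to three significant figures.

(a) 51.8 mg; (b) 1.57 mg/h

Vd(total) = 46 kg × 0.25 L/kg = 11.50 L
Loading dose = Vd × C = 11.50 × 4.5 = 51.75 mg
CL = 5.83 mL/min × 60/1000 = 0.3498 L/h
Maintenance infusion rate = CL × Css = 0.3498 × 4.5 = 1.574 mg/h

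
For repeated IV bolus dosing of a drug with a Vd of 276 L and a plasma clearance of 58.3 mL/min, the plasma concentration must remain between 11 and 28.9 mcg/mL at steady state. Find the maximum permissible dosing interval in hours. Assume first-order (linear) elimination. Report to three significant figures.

CL = 58.3 mL/min = 58.3 × 0.06 = 3.498 L/h
k = CL / Vd = 3.498 / 276.0 = 0.01267 h⁻¹
Between IV bolus doses, concentration decays as C = C₀·e^(−kτ), so C_peak/C_trough = e^(kτ).
τ_max = ln(C_peak/C_trough) / k = ln(28.9/11) / 0.01267 = 0.9659 / 0.01267 = 76.24 h

76.2 h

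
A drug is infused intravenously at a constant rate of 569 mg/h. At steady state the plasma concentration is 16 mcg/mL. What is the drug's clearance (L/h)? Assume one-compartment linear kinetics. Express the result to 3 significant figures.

35.6 L/h

At steady state, infusion rate = CL × Css, so CL = rate / Css.
CL = 569 / 16 = 35.56 L/h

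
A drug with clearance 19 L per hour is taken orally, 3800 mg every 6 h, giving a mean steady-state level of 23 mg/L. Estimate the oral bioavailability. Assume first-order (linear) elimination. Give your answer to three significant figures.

0.690

F·D/τ = CL·Css at steady state → F = CL·Css·τ / D.
F = 19 × 23 × 6 / 3800 = 0.690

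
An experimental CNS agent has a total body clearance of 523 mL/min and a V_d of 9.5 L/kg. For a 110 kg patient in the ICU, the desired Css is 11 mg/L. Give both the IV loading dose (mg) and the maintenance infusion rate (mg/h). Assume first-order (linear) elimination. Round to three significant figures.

(a) 11500 mg; (b) 345 mg/h

Vd(total) = 110 kg × 9.5 L/kg = 1045 L
LD = Vd · C_target = 1045 × 11 = 11500 mg
Convert clearance: 523 mL/min × 60 min/h ÷ 1000 mL/L = 31.38 L/h
Maintenance: replace elimination → rate = CL × Css = 31.38 × 11 = 345.2 mg/h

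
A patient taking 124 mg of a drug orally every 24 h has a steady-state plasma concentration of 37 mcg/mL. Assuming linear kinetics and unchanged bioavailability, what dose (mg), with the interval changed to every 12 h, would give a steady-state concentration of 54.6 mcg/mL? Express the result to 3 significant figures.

For first-order elimination, Css ∝ F·D/(CL·τ); F and CL are unchanged, so Css ∝ D/τ.
D₂ = D₁ × (Css,target / Css,current) × (τ₂/τ₁) = 124 × (54.6/37) × (12/24) = 91.49 mg

91.5 mg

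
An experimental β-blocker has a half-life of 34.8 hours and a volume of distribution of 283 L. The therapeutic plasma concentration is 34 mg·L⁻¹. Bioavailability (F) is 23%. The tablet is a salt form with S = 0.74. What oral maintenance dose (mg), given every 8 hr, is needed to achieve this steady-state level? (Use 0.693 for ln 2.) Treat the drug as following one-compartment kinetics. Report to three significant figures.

9010 mg

k = 0.693/34.8 = 0.01991 h⁻¹, so CL = k·Vd = 0.01991 × 283.0 = 5.635 L/h
D = CL × Css × τ / F / S = 5.635 × 34 × 8 / 0.23 / 0.74 = 9005 mg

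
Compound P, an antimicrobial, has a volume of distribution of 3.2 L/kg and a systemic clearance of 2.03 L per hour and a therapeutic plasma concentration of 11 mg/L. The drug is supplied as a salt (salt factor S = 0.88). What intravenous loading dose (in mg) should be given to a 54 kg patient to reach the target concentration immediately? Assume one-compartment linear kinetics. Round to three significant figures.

Vd = 3.2 L/kg × 54 kg = 172.8 L
Loading dose depends on Vd (not clearance): it fills the distribution volume.
LD = Vd × C / S = 172.8 × 11.00 / 0.88 = 2160 mg

2160 mg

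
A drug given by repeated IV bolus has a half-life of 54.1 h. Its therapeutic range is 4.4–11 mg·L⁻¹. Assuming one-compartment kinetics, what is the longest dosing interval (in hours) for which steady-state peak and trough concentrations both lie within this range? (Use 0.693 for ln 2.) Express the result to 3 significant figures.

k = 0.693 / t½ = 0.693 / 54.1 = 0.01281 h⁻¹
Between IV bolus doses, concentration decays as C = C₀·e^(−kτ), so C_peak/C_trough = e^(kτ).
τ_max = ln(C_peak/C_trough) / k = ln(11/4.4) / 0.01281 = 0.9163 / 0.01281 = 71.53 h

71.5 h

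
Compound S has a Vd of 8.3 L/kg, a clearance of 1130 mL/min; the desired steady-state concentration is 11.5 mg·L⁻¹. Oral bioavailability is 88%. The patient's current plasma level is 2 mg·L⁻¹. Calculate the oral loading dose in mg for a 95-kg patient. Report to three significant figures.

Vd(total) = 95 kg × 8.3 L/kg = 788.5 L
Concentration deficit ΔC = 11.5 − 2 = 9.500 mg/L
LD = Vd × ΔC / F = 788.5 × 9.500 / 0.88 = 8512 mg

8510 mg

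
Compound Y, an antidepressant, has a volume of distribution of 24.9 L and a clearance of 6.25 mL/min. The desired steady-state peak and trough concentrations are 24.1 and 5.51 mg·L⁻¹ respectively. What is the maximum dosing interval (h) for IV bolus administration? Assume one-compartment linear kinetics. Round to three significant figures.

Convert clearance: 6.25 mL/min × 60 min/h ÷ 1000 mL/L = 0.3750 L/h
k = CL / Vd = 0.3750 / 24.90 = 0.01506 h⁻¹
Between IV bolus doses, concentration decays as C = C₀·e^(−kτ), so C_peak/C_trough = e^(kτ).
τ_max = ln(C_peak/C_trough) / k = ln(24.1/5.51) / 0.01506 = 1.476 / 0.01506 = 98.01 h

98.0 h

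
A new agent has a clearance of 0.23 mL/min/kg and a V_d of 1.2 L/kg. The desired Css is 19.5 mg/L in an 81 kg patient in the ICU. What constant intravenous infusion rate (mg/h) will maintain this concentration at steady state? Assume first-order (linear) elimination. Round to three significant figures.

21.8 mg/h

CL = 0.23 mL/min/kg × 81 kg = 18.63 mL/min = 18.63 × 60/1000 = 1.118 L/h
Infusion rate = CL · Css = 1.118 L/h × 19.5 mg/L = 21.80 mg/h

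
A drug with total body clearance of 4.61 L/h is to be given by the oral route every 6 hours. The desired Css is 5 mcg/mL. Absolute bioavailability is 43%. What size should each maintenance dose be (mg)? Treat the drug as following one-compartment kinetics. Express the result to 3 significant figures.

At steady state, dose per interval replaces the amount cleared in that interval: F·D/τ = CL·Css.
D = CL × Css × τ / F = 4.610 × 5 × 6 / 0.43 = 321.6 mg

322 mg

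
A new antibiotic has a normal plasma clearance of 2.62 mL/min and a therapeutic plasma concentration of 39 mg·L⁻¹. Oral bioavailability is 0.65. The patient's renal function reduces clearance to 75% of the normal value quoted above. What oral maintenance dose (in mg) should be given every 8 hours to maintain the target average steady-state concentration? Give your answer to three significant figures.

56.6 mg

Convert clearance: 2.62 mL/min × 60 min/h ÷ 1000 mL/L = 0.1572 L/h
Patient clearance = 0.75 × 0.1572 = 0.1179 L/h
D = CL × Css × τ / F = 0.1179 × 39 × 8 / 0.65 = 56.59 mg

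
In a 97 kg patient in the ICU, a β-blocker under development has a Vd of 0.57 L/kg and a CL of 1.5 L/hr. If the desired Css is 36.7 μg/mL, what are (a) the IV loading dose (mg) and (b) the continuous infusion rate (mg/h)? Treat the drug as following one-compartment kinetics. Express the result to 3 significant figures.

Vd(total) = 97 kg × 0.57 L/kg = 55.29 L
LD = Vd · C_target = 55.29 × 36.7 = 2029 mg
Maintenance infusion rate = CL × Css = 1.500 × 36.7 = 55.05 mg/h

(a) 2030 mg; (b) 55.1 mg/h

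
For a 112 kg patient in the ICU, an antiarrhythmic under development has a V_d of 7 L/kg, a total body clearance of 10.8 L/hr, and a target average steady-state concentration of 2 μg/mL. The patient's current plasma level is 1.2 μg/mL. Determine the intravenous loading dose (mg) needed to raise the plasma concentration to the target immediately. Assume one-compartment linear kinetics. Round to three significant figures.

Vd(total) = 112 kg × 7 L/kg = 784.0 L
Concentration deficit ΔC = 2 − 1.2 = 0.8000 mg/L
LD = Vd × ΔC = 784.0 × 0.8000 = 627.2 mg

627 mg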